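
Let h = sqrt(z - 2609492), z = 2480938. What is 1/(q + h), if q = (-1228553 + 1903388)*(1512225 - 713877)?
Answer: 269376586290/145127490482507631992477 - I*sqrt(128554)/290254980965015263984954 ≈ 1.8561e-12 - 1.2353e-21*I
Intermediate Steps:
q = 538753172580 (q = 674835*798348 = 538753172580)
h = I*sqrt(128554) (h = sqrt(2480938 - 2609492) = sqrt(-128554) = I*sqrt(128554) ≈ 358.54*I)
1/(q + h) = 1/(538753172580 + I*sqrt(128554))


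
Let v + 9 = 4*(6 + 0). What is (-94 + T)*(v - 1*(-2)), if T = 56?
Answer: -646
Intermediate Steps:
v = 15 (v = -9 + 4*(6 + 0) = -9 + 4*6 = -9 + 24 = 15)
(-94 + T)*(v - 1*(-2)) = (-94 + 56)*(15 - 1*(-2)) = -38*(15 + 2) = -38*17 = -646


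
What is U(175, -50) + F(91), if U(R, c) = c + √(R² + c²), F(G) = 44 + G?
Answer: 85 + 25*√53 ≈ 267.00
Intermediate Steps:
U(175, -50) + F(91) = (-50 + √(175² + (-50)²)) + (44 + 91) = (-50 + √(30625 + 2500)) + 135 = (-50 + √33125) + 135 = (-50 + 25*√53) + 135 = 85 + 25*√53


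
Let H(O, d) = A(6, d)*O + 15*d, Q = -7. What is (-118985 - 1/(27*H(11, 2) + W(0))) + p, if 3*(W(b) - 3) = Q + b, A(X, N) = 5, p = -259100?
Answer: -2603871398/6887 ≈ -3.7809e+5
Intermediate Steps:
W(b) = ⅔ + b/3 (W(b) = 3 + (-7 + b)/3 = 3 + (-7/3 + b/3) = ⅔ + b/3)
H(O, d) = 5*O + 15*d
(-118985 - 1/(27*H(11, 2) + W(0))) + p = (-118985 - 1/(27*(5*11 + 15*2) + (⅔ + (⅓)*0))) - 259100 = (-118985 - 1/(27*(55 + 30) + (⅔ + 0))) - 259100 = (-118985 - 1/(27*85 + ⅔)) - 259100 = (-118985 - 1/(2295 + ⅔)) - 259100 = (-118985 - 1/6887/3) - 259100 = (-118985 - 1*3/6887) - 259100 = (-118985 - 3/6887) - 259100 = -819449698/6887 - 259100 = -2603871398/6887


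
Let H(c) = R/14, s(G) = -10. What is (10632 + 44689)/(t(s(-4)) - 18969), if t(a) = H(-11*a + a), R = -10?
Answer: -387247/132788 ≈ -2.9163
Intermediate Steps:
H(c) = -5/7 (H(c) = -10/14 = -10*1/14 = -5/7)
t(a) = -5/7
(10632 + 44689)/(t(s(-4)) - 18969) = (10632 + 44689)/(-5/7 - 18969) = 55321/(-132788/7) = 55321*(-7/132788) = -387247/132788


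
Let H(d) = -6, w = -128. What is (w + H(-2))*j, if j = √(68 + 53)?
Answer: -1474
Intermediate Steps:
j = 11 (j = √121 = 11)
(w + H(-2))*j = (-128 - 6)*11 = -134*11 = -1474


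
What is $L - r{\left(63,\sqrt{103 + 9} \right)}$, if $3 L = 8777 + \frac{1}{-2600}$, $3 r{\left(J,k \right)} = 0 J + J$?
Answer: $\frac{7552133}{2600} \approx 2904.7$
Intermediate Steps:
$r{\left(J,k \right)} = \frac{J}{3}$ ($r{\left(J,k \right)} = \frac{0 J + J}{3} = \frac{0 + J}{3} = \frac{J}{3}$)
$L = \frac{7606733}{2600}$ ($L = \frac{8777 + \frac{1}{-2600}}{3} = \frac{8777 - \frac{1}{2600}}{3} = \frac{1}{3} \cdot \frac{22820199}{2600} = \frac{7606733}{2600} \approx 2925.7$)
$L - r{\left(63,\sqrt{103 + 9} \right)} = \frac{7606733}{2600} - \frac{1}{3} \cdot 63 = \frac{7606733}{2600} - 21 = \frac{7552133}{2600}$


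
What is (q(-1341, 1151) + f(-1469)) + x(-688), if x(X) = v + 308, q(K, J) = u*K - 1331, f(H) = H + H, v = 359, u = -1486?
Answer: 1989124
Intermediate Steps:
f(H) = 2*H
q(K, J) = -1331 - 1486*K (q(K, J) = -1486*K - 1331 = -1331 - 1486*K)
x(X) = 667 (x(X) = 359 + 308 = 667)
(q(-1341, 1151) + f(-1469)) + x(-688) = ((-1331 - 1486*(-1341)) + 2*(-1469)) + 667 = ((-1331 + 1992726) - 2938) + 667 = (1991395 - 2938) + 667 = 1988457 + 667 = 1989124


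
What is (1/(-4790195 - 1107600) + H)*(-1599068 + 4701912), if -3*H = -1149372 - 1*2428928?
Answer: 65482667533429825468/17693385 ≈ 3.7010e+12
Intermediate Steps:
H = 3578300/3 (H = -(-1149372 - 1*2428928)/3 = -(-1149372 - 2428928)/3 = -⅓*(-3578300) = 3578300/3 ≈ 1.1928e+6)
(1/(-4790195 - 1107600) + H)*(-1599068 + 4701912) = (1/(-4790195 - 1107600) + 3578300/3)*(-1599068 + 4701912) = (1/(-5897795) + 3578300/3)*3102844 = (-1/5897795 + 3578300/3)*3102844 = (21104079848497/17693385)*3102844 = 65482667533429825468/17693385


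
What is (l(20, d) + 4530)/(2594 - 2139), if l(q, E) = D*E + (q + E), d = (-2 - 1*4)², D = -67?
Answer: 2174/455 ≈ 4.7780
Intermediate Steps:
d = 36 (d = (-2 - 4)² = (-6)² = 36)
l(q, E) = q - 66*E (l(q, E) = -67*E + (q + E) = -67*E + (E + q) = q - 66*E)
(l(20, d) + 4530)/(2594 - 2139) = ((20 - 66*36) + 4530)/(2594 - 2139) = ((20 - 2376) + 4530)/455 = (-2356 + 4530)*(1/455) = 2174*(1/455) = 2174/455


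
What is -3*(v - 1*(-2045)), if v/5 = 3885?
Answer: -64410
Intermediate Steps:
v = 19425 (v = 5*3885 = 19425)
-3*(v - 1*(-2045)) = -3*(19425 - 1*(-2045)) = -3*(19425 + 2045) = -3*21470 = -64410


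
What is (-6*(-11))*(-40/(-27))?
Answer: 880/9 ≈ 97.778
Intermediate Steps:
(-6*(-11))*(-40/(-27)) = 66*(-40*(-1/27)) = 66*(40/27) = 880/9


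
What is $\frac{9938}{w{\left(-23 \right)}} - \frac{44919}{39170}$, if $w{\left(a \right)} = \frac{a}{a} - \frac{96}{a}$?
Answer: $\frac{8947898219}{4661230} \approx 1919.6$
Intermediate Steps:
$w{\left(a \right)} = 1 - \frac{96}{a}$
$\frac{9938}{w{\left(-23 \right)}} - \frac{44919}{39170} = \frac{9938}{\frac{1}{-23} \left(-96 - 23\right)} - \frac{44919}{39170} = \frac{9938}{\left(- \frac{1}{23}\right) \left(-119\right)} - \frac{44919}{39170} = \frac{9938}{\frac{119}{23}} - \frac{44919}{39170} = 9938 \cdot \frac{23}{119} - \frac{44919}{39170} = \frac{228574}{119} - \frac{44919}{39170} = \frac{8947898219}{4661230}$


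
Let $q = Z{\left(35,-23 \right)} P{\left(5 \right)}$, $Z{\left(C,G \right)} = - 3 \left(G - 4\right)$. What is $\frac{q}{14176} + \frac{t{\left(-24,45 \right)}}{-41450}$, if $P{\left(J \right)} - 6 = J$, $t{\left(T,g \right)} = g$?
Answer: $\frac{3629403}{58759520} \approx 0.061767$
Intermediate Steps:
$Z{\left(C,G \right)} = 12 - 3 G$ ($Z{\left(C,G \right)} = - 3 \left(-4 + G\right) = 12 - 3 G$)
$P{\left(J \right)} = 6 + J$
$q = 891$ ($q = \left(12 - -69\right) \left(6 + 5\right) = \left(12 + 69\right) 11 = 81 \cdot 11 = 891$)
$\frac{q}{14176} + \frac{t{\left(-24,45 \right)}}{-41450} = \frac{891}{14176} + \frac{45}{-41450} = 891 \cdot \frac{1}{14176} + 45 \left(- \frac{1}{41450}\right) = \frac{891}{14176} - \frac{9}{8290} = \frac{3629403}{58759520}$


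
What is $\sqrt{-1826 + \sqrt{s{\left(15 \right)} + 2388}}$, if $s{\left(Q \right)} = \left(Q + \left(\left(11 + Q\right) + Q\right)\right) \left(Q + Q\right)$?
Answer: $\sqrt{-1826 + 6 \sqrt{113}} \approx 41.979 i$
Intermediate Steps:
$s{\left(Q \right)} = 2 Q \left(11 + 3 Q\right)$ ($s{\left(Q \right)} = \left(Q + \left(11 + 2 Q\right)\right) 2 Q = \left(11 + 3 Q\right) 2 Q = 2 Q \left(11 + 3 Q\right)$)
$\sqrt{-1826 + \sqrt{s{\left(15 \right)} + 2388}} = \sqrt{-1826 + \sqrt{2 \cdot 15 \left(11 + 3 \cdot 15\right) + 2388}} = \sqrt{-1826 + \sqrt{2 \cdot 15 \left(11 + 45\right) + 2388}} = \sqrt{-1826 + \sqrt{2 \cdot 15 \cdot 56 + 2388}} = \sqrt{-1826 + \sqrt{1680 + 2388}} = \sqrt{-1826 + \sqrt{4068}} = \sqrt{-1826 + 6 \sqrt{113}}$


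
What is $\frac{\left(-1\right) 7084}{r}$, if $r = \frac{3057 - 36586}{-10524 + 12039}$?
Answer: $\frac{10732260}{33529} \approx 320.09$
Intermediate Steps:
$r = - \frac{33529}{1515} \approx -22.131$
$\frac{\left(-1\right) 7084}{r} = \frac{\left(-1\right) 7084}{- \frac{33529}{1515}} = \left(-7084\right) \left(- \frac{1515}{33529}\right) = \frac{10732260}{33529}$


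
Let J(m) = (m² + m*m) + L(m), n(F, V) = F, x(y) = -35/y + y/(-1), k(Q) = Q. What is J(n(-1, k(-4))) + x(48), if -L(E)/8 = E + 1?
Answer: -2243/48 ≈ -46.729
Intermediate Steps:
x(y) = -y - 35/y (x(y) = -35/y + y*(-1) = -35/y - y = -y - 35/y)
L(E) = -8 - 8*E (L(E) = -8*(E + 1) = -8*(1 + E) = -8 - 8*E)
J(m) = -8 - 8*m + 2*m² (J(m) = (m² + m*m) + (-8 - 8*m) = (m² + m²) + (-8 - 8*m) = 2*m² + (-8 - 8*m) = -8 - 8*m + 2*m²)
J(n(-1, k(-4))) + x(48) = (-8 - 8*(-1) + 2*(-1)²) + (-1*48 - 35/48) = (-8 + 8 + 2*1) + (-48 - 35*1/48) = (-8 + 8 + 2) + (-48 - 35/48) = 2 - 2339/48 = -2243/48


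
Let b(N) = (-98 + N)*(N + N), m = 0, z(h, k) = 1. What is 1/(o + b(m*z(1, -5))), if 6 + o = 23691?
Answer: 1/23685 ≈ 4.2221e-5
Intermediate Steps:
b(N) = 2*N*(-98 + N) (b(N) = (-98 + N)*(2*N) = 2*N*(-98 + N))
o = 23685 (o = -6 + 23691 = 23685)
1/(o + b(m*z(1, -5))) = 1/(23685 + 2*(0*1)*(-98 + 0*1)) = 1/(23685 + 2*0*(-98 + 0)) = 1/(23685 + 2*0*(-98)) = 1/(23685 + 0) = 1/23685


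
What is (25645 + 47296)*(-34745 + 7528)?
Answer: -1985235197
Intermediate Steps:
(25645 + 47296)*(-34745 + 7528) = 72941*(-27217) = -1985235197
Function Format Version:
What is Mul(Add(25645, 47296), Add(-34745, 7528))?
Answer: -1985235197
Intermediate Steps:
Mul(Add(25645, 47296), Add(-34745, 7528)) = Mul(72941, -27217) = -1985235197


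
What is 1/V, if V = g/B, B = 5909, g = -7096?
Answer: -5909/7096 ≈ -0.83272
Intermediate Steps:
V = -7096/5909 ≈ -1.2009
1/V = 1/(-7096/5909) = -5909/7096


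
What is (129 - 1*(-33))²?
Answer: 26244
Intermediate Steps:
(129 - 1*(-33))² = (129 + 33)² = 162² = 26244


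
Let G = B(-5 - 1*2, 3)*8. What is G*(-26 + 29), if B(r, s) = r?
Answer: -168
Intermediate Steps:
G = -56 (G = (-5 - 1*2)*8 = (-5 - 2)*8 = -7*8 = -56)
G*(-26 + 29) = -56*(-26 + 29) = -56*3 = -168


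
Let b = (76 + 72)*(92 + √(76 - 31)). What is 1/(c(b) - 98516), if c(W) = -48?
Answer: -1/98564 ≈ -1.0146e-5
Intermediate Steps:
b = 13616 + 444*√5 (b = 148*(92 + √45) = 148*(92 + 3*√5) = 13616 + 444*√5 ≈ 14609.)
1/(c(b) - 98516) = 1/(-48 - 98516) = 1/(-98564) = -1/98564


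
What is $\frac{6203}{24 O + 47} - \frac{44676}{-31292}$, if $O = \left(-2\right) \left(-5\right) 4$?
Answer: $\frac{59773252}{7877761} \approx 7.5876$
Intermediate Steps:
$O = 40$ ($O = 10 \cdot 4 = 40$)
$\frac{6203}{24 O + 47} - \frac{44676}{-31292} = \frac{6203}{24 \cdot 40 + 47} - \frac{44676}{-31292} = \frac{6203}{960 + 47} - - \frac{11169}{7823} = \frac{6203}{1007} + \frac{11169}{7823} = \frac{59773252}{7877761}$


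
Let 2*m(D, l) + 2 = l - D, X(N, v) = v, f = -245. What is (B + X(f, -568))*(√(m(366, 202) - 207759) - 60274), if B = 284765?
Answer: -17129689978 + 284197*I*√207842 ≈ -1.713e+10 + 1.2956e+8*I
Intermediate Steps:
m(D, l) = -1 + l/2 - D/2 (m(D, l) = -1 + (l - D)/2 = -1 + (l/2 - D/2) = -1 + l/2 - D/2)
(B + X(f, -568))*(√(m(366, 202) - 207759) - 60274) = (284765 - 568)*(√((-1 + (½)*202 - ½*366) - 207759) - 60274) = 284197*(√((-1 + 101 - 183) - 207759) - 60274) = 284197*(√(-83 - 207759) - 60274) = 284197*(√(-207842) - 60274) = 284197*(I*√207842 - 60274) = 284197*(-60274 + I*√207842) = -17129689978 + 284197*I*√207842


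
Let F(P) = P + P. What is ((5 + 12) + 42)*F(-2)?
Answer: -236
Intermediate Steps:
F(P) = 2*P
((5 + 12) + 42)*F(-2) = ((5 + 12) + 42)*(2*(-2)) = (17 + 42)*(-4) = 59*(-4) = -236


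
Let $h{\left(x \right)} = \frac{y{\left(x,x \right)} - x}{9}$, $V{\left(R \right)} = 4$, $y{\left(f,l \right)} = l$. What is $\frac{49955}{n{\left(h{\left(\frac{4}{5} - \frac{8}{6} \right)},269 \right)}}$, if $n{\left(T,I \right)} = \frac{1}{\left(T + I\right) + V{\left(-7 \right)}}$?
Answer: $13637715$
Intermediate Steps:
$h{\left(x \right)} = 0$ ($h{\left(x \right)} = \frac{x - x}{9} = 0 \cdot \frac{1}{9} = 0$)
$n{\left(T,I \right)} = \frac{1}{4 + I + T}$ ($n{\left(T,I \right)} = \frac{1}{\left(T + I\right) + 4} = \frac{1}{\left(I + T\right) + 4} = \frac{1}{4 + I + T}$)
$\frac{49955}{n{\left(h{\left(\frac{4}{5} - \frac{8}{6} \right)},269 \right)}} = \frac{49955}{\frac{1}{4 + 269 + 0}} = \frac{49955}{\frac{1}{273}} = 49955 \frac{1}{\frac{1}{273}} = 49955 \cdot 273 = 13637715$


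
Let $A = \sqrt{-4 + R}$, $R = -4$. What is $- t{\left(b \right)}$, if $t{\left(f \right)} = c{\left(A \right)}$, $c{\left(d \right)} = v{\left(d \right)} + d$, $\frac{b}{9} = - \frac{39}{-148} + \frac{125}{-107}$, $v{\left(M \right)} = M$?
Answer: $- 4 i \sqrt{2} \approx - 5.6569 i$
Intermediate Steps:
$b = - \frac{128943}{15836}$ ($b = 9 \left(- \frac{39}{-148} + \frac{125}{-107}\right) = 9 \left(\left(-39\right) \left(- \frac{1}{148}\right) + 125 \left(- \frac{1}{107}\right)\right) = 9 \left(\frac{39}{148} - \frac{125}{107}\right) = 9 \left(- \frac{14327}{15836}\right) = - \frac{128943}{15836} \approx -8.1424$)
$A = 2 i \sqrt{2}$ ($A = \sqrt{-4 - 4} = \sqrt{-8} = 2 i \sqrt{2} \approx 2.8284 i$)
$c{\left(d \right)} = 2 d$ ($c{\left(d \right)} = d + d = 2 d$)
$t{\left(f \right)} = 4 i \sqrt{2}$ ($t{\left(f \right)} = 2 \cdot 2 i \sqrt{2} = 4 i \sqrt{2}$)
$- t{\left(b \right)} = - 4 i \sqrt{2}$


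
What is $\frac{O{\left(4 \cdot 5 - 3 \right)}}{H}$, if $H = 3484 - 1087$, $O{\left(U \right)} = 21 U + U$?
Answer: $\frac{22}{141} \approx 0.15603$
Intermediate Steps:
$O{\left(U \right)} = 22 U$
$H = 2397$
$\frac{O{\left(4 \cdot 5 - 3 \right)}}{H} = \frac{22 \left(4 \cdot 5 - 3\right)}{2397} = 22 \left(20 - 3\right) \frac{1}{2397} = 22 \cdot 17 \cdot \frac{1}{2397} = 374 \cdot \frac{1}{2397} = \frac{22}{141}$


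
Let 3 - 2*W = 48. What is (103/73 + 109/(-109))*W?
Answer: -675/73 ≈ -9.2466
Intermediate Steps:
W = -45/2 (W = 3/2 - ½*48 = 3/2 - 24 = -45/2 ≈ -22.500)
(103/73 + 109/(-109))*W = (103/73 + 109/(-109))*(-45/2) = (103*(1/73) + 109*(-1/109))*(-45/2) = (103/73 - 1)*(-45/2) = (30/73)*(-45/2) = -675/73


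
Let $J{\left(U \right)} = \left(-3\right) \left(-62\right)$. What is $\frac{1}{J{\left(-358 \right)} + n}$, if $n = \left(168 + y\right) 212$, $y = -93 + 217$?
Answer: $\frac{1}{62090} \approx 1.6106 \cdot 10^{-5}$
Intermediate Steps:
$y = 124$
$J{\left(U \right)} = 186$
$n = 61904$ ($n = \left(168 + 124\right) 212 = 292 \cdot 212 = 61904$)
$\frac{1}{J{\left(-358 \right)} + n} = \frac{1}{186 + 61904} = \frac{1}{62090}$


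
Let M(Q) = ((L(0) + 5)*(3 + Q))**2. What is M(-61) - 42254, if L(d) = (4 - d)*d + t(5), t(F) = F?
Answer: 294146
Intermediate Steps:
L(d) = 5 + d*(4 - d) (L(d) = (4 - d)*d + 5 = d*(4 - d) + 5 = 5 + d*(4 - d))
M(Q) = (30 + 10*Q)**2 (M(Q) = (((5 - 1*0**2 + 4*0) + 5)*(3 + Q))**2 = (((5 - 1*0 + 0) + 5)*(3 + Q))**2 = (((5 + 0 + 0) + 5)*(3 + Q))**2 = ((5 + 5)*(3 + Q))**2 = (10*(3 + Q))**2 = (30 + 10*Q)**2)
M(-61) - 42254 = 100*(3 - 61)**2 - 42254 = 100*(-58)**2 - 42254 = 100*3364 - 42254 = 336400 - 42254 = 294146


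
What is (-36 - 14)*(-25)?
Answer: 1250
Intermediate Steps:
(-36 - 14)*(-25) = -50*(-25) = 1250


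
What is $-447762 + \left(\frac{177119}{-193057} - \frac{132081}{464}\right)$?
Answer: $- \frac{40135406378209}{89578448} \approx -4.4805 \cdot 10^{5}$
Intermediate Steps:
$-447762 + \left(\frac{177119}{-193057} - \frac{132081}{464}\right) = -447762 + \left(177119 \left(- \frac{1}{193057}\right) - \frac{132081}{464}\right) = -447762 - \frac{25581344833}{89578448} = - \frac{40135406378209}{89578448}$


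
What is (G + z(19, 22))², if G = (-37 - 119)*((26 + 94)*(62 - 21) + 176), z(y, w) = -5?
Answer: 631994790361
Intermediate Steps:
G = -794976 (G = -156*(120*41 + 176) = -156*(4920 + 176) = -156*5096 = -794976)
(G + z(19, 22))² = (-794976 - 5)² = (-794981)² = 631994790361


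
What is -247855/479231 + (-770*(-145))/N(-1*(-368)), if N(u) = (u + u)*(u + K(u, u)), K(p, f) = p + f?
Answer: -73943475985/194698136832 ≈ -0.37979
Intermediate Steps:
K(p, f) = f + p
N(u) = 6*u² (N(u) = (u + u)*(u + (u + u)) = (2*u)*(u + 2*u) = (2*u)*(3*u) = 6*u²)
-247855/479231 + (-770*(-145))/N(-1*(-368)) = -247855/479231 + (-770*(-145))/((6*(-1*(-368))²)) = -247855*1/479231 + 111650/((6*368²)) = -247855/479231 + 111650/((6*135424)) = -247855/479231 + 111650/812544 = -247855/479231 + 111650*(1/812544) = -247855/479231 + 55825/406272 = -73943475985/194698136832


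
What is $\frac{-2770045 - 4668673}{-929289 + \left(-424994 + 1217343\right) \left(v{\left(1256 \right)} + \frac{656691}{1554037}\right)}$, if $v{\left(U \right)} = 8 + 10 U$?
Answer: $- \frac{5780021502283}{7737276531229025} \approx -0.00074704$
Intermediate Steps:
$\frac{-2770045 - 4668673}{-929289 + \left(-424994 + 1217343\right) \left(v{\left(1256 \right)} + \frac{656691}{1554037}\right)} = \frac{-2770045 - 4668673}{-929289 + \left(-424994 + 1217343\right) \left(\left(8 + 10 \cdot 1256\right) + \frac{656691}{1554037}\right)} = - \frac{7438718}{-929289 + 792349 \left(\left(8 + 12560\right) + 656691 \cdot \frac{1}{1554037}\right)} = - \frac{7438718}{-929289 + 792349 \left(12568 + \frac{656691}{1554037}\right)} = - \frac{7438718}{-929289 + 792349 \cdot \frac{19531793707}{1554037}} = - \frac{7438718}{-929289 + \frac{15475997211947743}{1554037}} = - \frac{7438718}{\frac{15474553062458050}{1554037}} = \left(-7438718\right) \frac{1554037}{15474553062458050} = - \frac{5780021502283}{7737276531229025}$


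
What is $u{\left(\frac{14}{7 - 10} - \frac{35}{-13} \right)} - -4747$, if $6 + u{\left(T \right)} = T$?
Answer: $\frac{184822}{39} \approx 4739.0$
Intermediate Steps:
$u{\left(T \right)} = -6 + T$
$u{\left(\frac{14}{7 - 10} - \frac{35}{-13} \right)} - -4747 = \left(-6 + \left(\frac{14}{7 - 10} - \frac{35}{-13}\right)\right) - -4747 = \left(-6 + \left(\frac{14}{7 - 10} - - \frac{35}{13}\right)\right) + 4747 = \left(-6 + \left(\frac{14}{-3} + \frac{35}{13}\right)\right) + 4747 = \left(-6 + \left(14 \left(- \frac{1}{3}\right) + \frac{35}{13}\right)\right) + 4747 = \left(-6 + \left(- \frac{14}{3} + \frac{35}{13}\right)\right) + 4747 = \left(-6 - \frac{77}{39}\right) + 4747 = - \frac{311}{39} + 4747 = \frac{184822}{39}$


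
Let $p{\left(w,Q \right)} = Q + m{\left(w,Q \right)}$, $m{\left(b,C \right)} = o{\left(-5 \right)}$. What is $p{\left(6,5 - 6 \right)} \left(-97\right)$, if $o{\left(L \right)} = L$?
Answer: $582$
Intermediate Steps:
$m{\left(b,C \right)} = -5$
$p{\left(w,Q \right)} = -5 + Q$ ($p{\left(w,Q \right)} = Q - 5 = -5 + Q$)
$p{\left(6,5 - 6 \right)} \left(-97\right) = \left(-5 + \left(5 - 6\right)\right) \left(-97\right) = \left(-5 - 1\right) \left(-97\right) = \left(-6\right) \left(-97\right) = 582$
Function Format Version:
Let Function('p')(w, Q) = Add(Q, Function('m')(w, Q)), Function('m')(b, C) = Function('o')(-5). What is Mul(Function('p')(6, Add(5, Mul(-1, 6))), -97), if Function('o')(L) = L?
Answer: 582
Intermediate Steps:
Function('m')(b, C) = -5
Function('p')(w, Q) = Add(-5, Q) (Function('p')(w, Q) = Add(Q, -5) = Add(-5, Q))
Mul(Function('p')(6, Add(5, Mul(-1, 6))), -97) = Mul(Add(-5, Add(5, Mul(-1, 6))), -97) = Mul(Add(-5, Add(5, -6)), -97) = Mul(Add(-5, -1), -97) = Mul(-6, -97) = 582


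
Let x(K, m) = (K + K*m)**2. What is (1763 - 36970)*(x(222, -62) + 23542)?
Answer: -6457291436342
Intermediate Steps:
(1763 - 36970)*(x(222, -62) + 23542) = (1763 - 36970)*(222**2*(1 - 62)**2 + 23542) = -35207*(49284*(-61)**2 + 23542) = -35207*(49284*3721 + 23542) = -35207*(183385764 + 23542) = -35207*183409306 = -6457291436342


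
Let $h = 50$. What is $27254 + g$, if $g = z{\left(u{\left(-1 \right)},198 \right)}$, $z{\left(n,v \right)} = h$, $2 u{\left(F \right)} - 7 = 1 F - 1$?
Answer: $27304$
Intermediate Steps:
$u{\left(F \right)} = 3 + \frac{F}{2}$ ($u{\left(F \right)} = \frac{7}{2} + \frac{1 F - 1}{2} = \frac{7}{2} + \frac{F - 1}{2} = \frac{7}{2} + \frac{-1 + F}{2} = \frac{7}{2} + \left(- \frac{1}{2} + \frac{F}{2}\right) = 3 + \frac{F}{2}$)
$z{\left(n,v \right)} = 50$
$g = 50$
$27254 + g = 27254 + 50 = 27304$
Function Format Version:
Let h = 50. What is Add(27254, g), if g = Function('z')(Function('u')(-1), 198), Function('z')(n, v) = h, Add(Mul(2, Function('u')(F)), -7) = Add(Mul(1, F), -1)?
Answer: 27304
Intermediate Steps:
Function('u')(F) = Add(3, Mul(Rational(1, 2), F)) (Function('u')(F) = Add(Rational(7, 2), Mul(Rational(1, 2), Add(Mul(1, F), -1))) = Add(Rational(7, 2), Mul(Rational(1, 2), Add(F, -1))) = Add(Rational(7, 2), Mul(Rational(1, 2), Add(-1, F))) = Add(Rational(7, 2), Add(Rational(-1, 2), Mul(Rational(1, 2), F))) = Add(3, Mul(Rational(1, 2), F)))
Function('z')(n, v) = 50
g = 50
Add(27254, g) = Add(27254, 50) = 27304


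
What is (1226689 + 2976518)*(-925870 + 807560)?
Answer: -497281420170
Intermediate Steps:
(1226689 + 2976518)*(-925870 + 807560) = 4203207*(-118310) = -497281420170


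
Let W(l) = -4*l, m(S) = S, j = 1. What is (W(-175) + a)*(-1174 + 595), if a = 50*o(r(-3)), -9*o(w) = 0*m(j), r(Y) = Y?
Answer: -405300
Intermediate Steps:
o(w) = 0 (o(w) = -0 = -1/9*0 = 0)
a = 0 (a = 50*0 = 0)
(W(-175) + a)*(-1174 + 595) = (-4*(-175) + 0)*(-1174 + 595) = (700 + 0)*(-579) = 700*(-579) = -405300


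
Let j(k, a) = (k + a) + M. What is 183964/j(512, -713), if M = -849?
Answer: -91982/525 ≈ -175.20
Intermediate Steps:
j(k, a) = -849 + a + k (j(k, a) = (k + a) - 849 = (a + k) - 849 = -849 + a + k)
183964/j(512, -713) = 183964/(-849 - 713 + 512) = 183964/(-1050) = 183964*(-1/1050) = -91982/525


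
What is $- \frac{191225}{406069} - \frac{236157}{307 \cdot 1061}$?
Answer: $- \frac{158183182408}{132267637163} \approx -1.1959$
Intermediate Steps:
$- \frac{191225}{406069} - \frac{236157}{307 \cdot 1061} = \left(-191225\right) \frac{1}{406069} - \frac{236157}{325727} = - \frac{191225}{406069} - \frac{236157}{325727} = - \frac{158183182408}{132267637163}$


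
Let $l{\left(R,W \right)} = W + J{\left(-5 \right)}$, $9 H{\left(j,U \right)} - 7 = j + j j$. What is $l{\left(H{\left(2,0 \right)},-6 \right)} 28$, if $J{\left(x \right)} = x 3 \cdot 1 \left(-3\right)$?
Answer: $1092$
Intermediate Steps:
$H{\left(j,U \right)} = \frac{7}{9} + \frac{j}{9} + \frac{j^{2}}{9}$ ($H{\left(j,U \right)} = \frac{7}{9} + \frac{j + j j}{9} = \frac{7}{9} + \frac{j + j^{2}}{9} = \frac{7}{9} + \left(\frac{j}{9} + \frac{j^{2}}{9}\right) = \frac{7}{9} + \frac{j}{9} + \frac{j^{2}}{9}$)
$J{\left(x \right)} = - 9 x$ ($J{\left(x \right)} = 3 x 1 \left(-3\right) = 3 x \left(-3\right) = - 9 x$)
$l{\left(R,W \right)} = 45 + W$ ($l{\left(R,W \right)} = W - -45 = W + 45 = 45 + W$)
$l{\left(H{\left(2,0 \right)},-6 \right)} 28 = \left(45 - 6\right) 28 = 39 \cdot 28 = 1092$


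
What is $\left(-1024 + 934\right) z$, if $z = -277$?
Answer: $24930$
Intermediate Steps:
$\left(-1024 + 934\right) z = \left(-1024 + 934\right) \left(-277\right) = \left(-90\right) \left(-277\right) = 24930$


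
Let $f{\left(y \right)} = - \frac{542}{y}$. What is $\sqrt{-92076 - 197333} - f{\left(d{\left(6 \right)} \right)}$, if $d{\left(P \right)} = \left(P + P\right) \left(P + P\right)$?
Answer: $\frac{271}{72} + i \sqrt{289409} \approx 3.7639 + 537.97 i$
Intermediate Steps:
$d{\left(P \right)} = 4 P^{2}$ ($d{\left(P \right)} = 2 P 2 P = 4 P^{2}$)
$\sqrt{-92076 - 197333} - f{\left(d{\left(6 \right)} \right)} = \sqrt{-92076 - 197333} - - \frac{542}{4 \cdot 6^{2}} = \sqrt{-289409} - - \frac{542}{4 \cdot 36} = i \sqrt{289409} - - \frac{542}{144} = i \sqrt{289409} - \left(-542\right) \frac{1}{144} = i \sqrt{289409} - - \frac{271}{72} = i \sqrt{289409} + \frac{271}{72} = \frac{271}{72} + i \sqrt{289409}$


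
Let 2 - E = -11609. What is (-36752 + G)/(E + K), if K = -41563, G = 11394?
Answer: 12679/14976 ≈ 0.84662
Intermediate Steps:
E = 11611 (E = 2 - 1*(-11609) = 2 + 11609 = 11611)
(-36752 + G)/(E + K) = (-36752 + 11394)/(11611 - 41563) = -25358/(-29952) = -25358*(-1/29952) = 12679/14976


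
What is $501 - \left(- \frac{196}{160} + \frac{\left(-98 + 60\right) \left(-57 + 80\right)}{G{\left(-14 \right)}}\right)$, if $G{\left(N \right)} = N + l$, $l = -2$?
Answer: $\frac{2238}{5} \approx 447.6$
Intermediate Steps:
$G{\left(N \right)} = -2 + N$ ($G{\left(N \right)} = N - 2 = -2 + N$)
$501 - \left(- \frac{196}{160} + \frac{\left(-98 + 60\right) \left(-57 + 80\right)}{G{\left(-14 \right)}}\right) = 501 - \left(- \frac{196}{160} + \frac{\left(-98 + 60\right) \left(-57 + 80\right)}{-2 - 14}\right) = 501 - \left(\left(-196\right) \frac{1}{160} + \frac{\left(-38\right) 23}{-16}\right) = 501 - \left(- \frac{49}{40} - - \frac{437}{8}\right) = 501 - \left(- \frac{49}{40} + \frac{437}{8}\right) = 501 - \frac{267}{5} = \frac{2238}{5}$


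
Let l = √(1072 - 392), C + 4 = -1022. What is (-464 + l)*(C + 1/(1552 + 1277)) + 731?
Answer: 1348852591/2829 - 5805106*√170/2829 ≈ 4.5004e+5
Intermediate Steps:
C = -1026 (C = -4 - 1022 = -1026)
l = 2*√170 (l = √680 = 2*√170 ≈ 26.077)
(-464 + l)*(C + 1/(1552 + 1277)) + 731 = (-464 + 2*√170)*(-1026 + 1/(1552 + 1277)) + 731 = (-464 + 2*√170)*(-1026 + 1/2829) + 731 = (-464 + 2*√170)*(-2902553/2829) + 731 = (1346784592/2829 - 5805106*√170/2829) + 731 = 1348852591/2829 - 5805106*√170/2829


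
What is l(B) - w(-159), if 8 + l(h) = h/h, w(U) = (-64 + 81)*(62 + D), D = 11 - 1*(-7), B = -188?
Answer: -1367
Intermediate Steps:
D = 18 (D = 11 + 7 = 18)
w(U) = 1360 (w(U) = (-64 + 81)*(62 + 18) = 17*80 = 1360)
l(h) = -7 (l(h) = -8 + h/h = -8 + 1 = -7)
l(B) - w(-159) = -7 - 1*1360 = -7 - 1360 = -1367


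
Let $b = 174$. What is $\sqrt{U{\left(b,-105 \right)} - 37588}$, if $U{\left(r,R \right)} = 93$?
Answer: $i \sqrt{37495} \approx 193.64 i$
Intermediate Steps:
$\sqrt{U{\left(b,-105 \right)} - 37588} = \sqrt{93 - 37588} = \sqrt{-37495} = i \sqrt{37495}$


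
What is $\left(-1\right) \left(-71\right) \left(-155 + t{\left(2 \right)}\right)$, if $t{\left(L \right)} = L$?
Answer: $-10863$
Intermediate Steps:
$\left(-1\right) \left(-71\right) \left(-155 + t{\left(2 \right)}\right) = \left(-1\right) \left(-71\right) \left(-155 + 2\right) = 71 \left(-153\right) = -10863$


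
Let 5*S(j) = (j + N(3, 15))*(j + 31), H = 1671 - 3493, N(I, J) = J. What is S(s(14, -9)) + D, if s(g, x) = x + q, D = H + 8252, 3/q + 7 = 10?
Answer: 32311/5 ≈ 6462.2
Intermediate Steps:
q = 1 (q = 3/(-7 + 10) = 3/3 = 3*(1/3) = 1)
H = -1822
D = 6430 (D = -1822 + 8252 = 6430)
s(g, x) = 1 + x (s(g, x) = x + 1 = 1 + x)
S(j) = (15 + j)*(31 + j)/5 (S(j) = ((j + 15)*(j + 31))/5 = ((15 + j)*(31 + j))/5 = (15 + j)*(31 + j)/5)
S(s(14, -9)) + D = (93 + (1 - 9)**2/5 + 46*(1 - 9)/5) + 6430 = (93 + (1/5)*(-8)**2 + (46/5)*(-8)) + 6430 = (93 + (1/5)*64 - 368/5) + 6430 = (93 + 64/5 - 368/5) + 6430 = 161/5 + 6430 = 32311/5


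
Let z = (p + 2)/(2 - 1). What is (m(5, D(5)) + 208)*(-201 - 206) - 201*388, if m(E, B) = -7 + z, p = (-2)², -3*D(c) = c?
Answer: -162237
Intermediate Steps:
D(c) = -c/3
p = 4
z = 6 (z = (4 + 2)/(2 - 1) = 6/1 = 6*1 = 6)
m(E, B) = -1 (m(E, B) = -7 + 6 = -1)
(m(5, D(5)) + 208)*(-201 - 206) - 201*388 = (-1 + 208)*(-201 - 206) - 201*388 = 207*(-407) - 77988 = -84249 - 77988 = -162237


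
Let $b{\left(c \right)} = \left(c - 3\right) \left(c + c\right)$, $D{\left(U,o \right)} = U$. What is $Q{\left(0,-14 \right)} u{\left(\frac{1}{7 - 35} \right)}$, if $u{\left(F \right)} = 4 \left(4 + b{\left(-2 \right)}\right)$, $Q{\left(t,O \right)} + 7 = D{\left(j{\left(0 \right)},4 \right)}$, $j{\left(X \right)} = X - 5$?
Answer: $-1152$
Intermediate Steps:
$j{\left(X \right)} = -5 + X$
$Q{\left(t,O \right)} = -12$ ($Q{\left(t,O \right)} = -7 + \left(-5 + 0\right) = -7 - 5 = -12$)
$b{\left(c \right)} = 2 c \left(-3 + c\right)$ ($b{\left(c \right)} = \left(-3 + c\right) 2 c = 2 c \left(-3 + c\right)$)
$u{\left(F \right)} = 96$ ($u{\left(F \right)} = 4 \left(4 + 2 \left(-2\right) \left(-3 - 2\right)\right) = 4 \left(4 + 2 \left(-2\right) \left(-5\right)\right) = 4 \left(4 + 20\right) = 4 \cdot 24 = 96$)
$Q{\left(0,-14 \right)} u{\left(\frac{1}{7 - 35} \right)} = \left(-12\right) 96 = -1152$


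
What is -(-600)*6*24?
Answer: 86400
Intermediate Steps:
-(-600)*6*24 = -100*(-36)*24 = 3600*24 = 86400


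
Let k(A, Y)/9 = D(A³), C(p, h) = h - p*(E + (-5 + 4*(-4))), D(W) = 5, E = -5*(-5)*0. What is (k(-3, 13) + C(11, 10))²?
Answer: 81796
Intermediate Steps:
E = 0 (E = 25*0 = 0)
C(p, h) = h + 21*p (C(p, h) = h - p*(0 + (-5 + 4*(-4))) = h - p*(0 + (-5 - 16)) = h - p*(0 - 21) = h - p*(-21) = h - (-21)*p = h + 21*p)
k(A, Y) = 45 (k(A, Y) = 9*5 = 45)
(k(-3, 13) + C(11, 10))² = (45 + (10 + 21*11))² = (45 + (10 + 231))² = (45 + 241)² = 286² = 81796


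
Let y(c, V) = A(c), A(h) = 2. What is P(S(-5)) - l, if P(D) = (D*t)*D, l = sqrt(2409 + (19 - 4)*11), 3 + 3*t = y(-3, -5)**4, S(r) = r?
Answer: 325/3 - 3*sqrt(286) ≈ 57.599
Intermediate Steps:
y(c, V) = 2
t = 13/3 (t = -1 + (1/3)*2**4 = -1 + (1/3)*16 = -1 + 16/3 = 13/3 ≈ 4.3333)
l = 3*sqrt(286) (l = sqrt(2409 + 15*11) = sqrt(2409 + 165) = sqrt(2574) = 3*sqrt(286) ≈ 50.735)
P(D) = 13*D**2/3 (P(D) = (D*(13/3))*D = (13*D/3)*D = 13*D**2/3)
P(S(-5)) - l = (13/3)*(-5)**2 - 3*sqrt(286) = (13/3)*25 - 3*sqrt(286) = 325/3 - 3*sqrt(286)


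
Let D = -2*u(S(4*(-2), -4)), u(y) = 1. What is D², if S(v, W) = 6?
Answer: 4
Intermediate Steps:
D = -2 (D = -2*1 = -2)
D² = (-2)² = 4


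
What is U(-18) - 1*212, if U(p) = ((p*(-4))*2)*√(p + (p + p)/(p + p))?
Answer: -212 + 144*I*√17 ≈ -212.0 + 593.73*I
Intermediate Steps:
U(p) = -8*p*√(1 + p) (U(p) = (-4*p*2)*√(p + (2*p)/((2*p))) = (-8*p)*√(p + (2*p)*(1/(2*p))) = (-8*p)*√(p + 1) = (-8*p)*√(1 + p) = -8*p*√(1 + p))
U(-18) - 1*212 = -8*(-18)*√(1 - 18) - 1*212 = -8*(-18)*√(-17) - 212 = -8*(-18)*I*√17 - 212 = 144*I*√17 - 212 = -212 + 144*I*√17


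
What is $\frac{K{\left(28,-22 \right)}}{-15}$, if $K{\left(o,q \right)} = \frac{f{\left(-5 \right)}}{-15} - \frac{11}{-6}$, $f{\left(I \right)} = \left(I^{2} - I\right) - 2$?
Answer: $\frac{1}{450} \approx 0.0022222$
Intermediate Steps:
$f{\left(I \right)} = -2 + I^{2} - I$
$K{\left(o,q \right)} = - \frac{1}{30}$ ($K{\left(o,q \right)} = \frac{-2 + \left(-5\right)^{2} - -5}{-15} - \frac{11}{-6} = \left(-2 + 25 + 5\right) \left(- \frac{1}{15}\right) - - \frac{11}{6} = 28 \left(- \frac{1}{15}\right) + \frac{11}{6} = - \frac{28}{15} + \frac{11}{6} = - \frac{1}{30}$)
$\frac{K{\left(28,-22 \right)}}{-15} = - \frac{1}{30 \left(-15\right)} = \left(- \frac{1}{30}\right) \left(- \frac{1}{15}\right) = \frac{1}{450}$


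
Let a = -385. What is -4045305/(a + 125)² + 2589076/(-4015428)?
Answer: -820932625157/13572146640 ≈ -60.487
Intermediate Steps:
-4045305/(a + 125)² + 2589076/(-4015428) = -4045305/(-385 + 125)² + 2589076/(-4015428) = -4045305/((-260)²) + 2589076*(-1/4015428) = -4045305/67600 - 647269/1003857 = -4045305*1/67600 - 647269/1003857 = -809061/13520 - 647269/1003857 = -820932625157/13572146640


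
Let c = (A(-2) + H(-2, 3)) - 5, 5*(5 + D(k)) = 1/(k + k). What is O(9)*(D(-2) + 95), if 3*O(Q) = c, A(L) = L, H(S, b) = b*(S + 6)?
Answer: 1799/12 ≈ 149.92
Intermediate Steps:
D(k) = -5 + 1/(10*k) (D(k) = -5 + 1/(5*(k + k)) = -5 + 1/(5*((2*k))) = -5 + (1/(2*k))/5 = -5 + 1/(10*k))
H(S, b) = b*(6 + S)
c = 5 (c = (-2 + 3*(6 - 2)) - 5 = (-2 + 3*4) - 5 = (-2 + 12) - 5 = 10 - 5 = 5)
O(Q) = 5/3 (O(Q) = (1/3)*5 = 5/3)
O(9)*(D(-2) + 95) = 5*((-5 + (1/10)/(-2)) + 95)/3 = 5*((-5 + (1/10)*(-1/2)) + 95)/3 = 5*((-5 - 1/20) + 95)/3 = 5*(-101/20 + 95)/3 = (5/3)*(1799/20) = 1799/12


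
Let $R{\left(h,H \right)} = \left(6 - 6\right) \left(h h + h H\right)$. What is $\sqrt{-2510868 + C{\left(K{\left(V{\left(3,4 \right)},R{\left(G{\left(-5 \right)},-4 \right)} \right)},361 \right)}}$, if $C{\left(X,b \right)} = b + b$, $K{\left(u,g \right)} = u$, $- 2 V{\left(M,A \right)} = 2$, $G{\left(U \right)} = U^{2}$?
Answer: $i \sqrt{2510146} \approx 1584.3 i$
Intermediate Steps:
$V{\left(M,A \right)} = -1$ ($V{\left(M,A \right)} = \left(- \frac{1}{2}\right) 2 = -1$)
$R{\left(h,H \right)} = 0$ ($R{\left(h,H \right)} = \left(6 - 6\right) \left(h^{2} + H h\right) = 0 \left(h^{2} + H h\right) = 0$)
$C{\left(X,b \right)} = 2 b$
$\sqrt{-2510868 + C{\left(K{\left(V{\left(3,4 \right)},R{\left(G{\left(-5 \right)},-4 \right)} \right)},361 \right)}} = \sqrt{-2510868 + 2 \cdot 361} = \sqrt{-2510868 + 722} = \sqrt{-2510146} = i \sqrt{2510146}$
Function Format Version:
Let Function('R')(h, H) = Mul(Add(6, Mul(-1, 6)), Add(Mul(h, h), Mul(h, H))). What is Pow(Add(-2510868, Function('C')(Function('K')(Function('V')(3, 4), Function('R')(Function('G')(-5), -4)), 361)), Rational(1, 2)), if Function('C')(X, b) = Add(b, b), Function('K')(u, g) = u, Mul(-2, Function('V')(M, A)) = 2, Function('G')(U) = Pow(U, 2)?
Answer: Mul(I, Pow(2510146, Rational(1, 2))) ≈ Mul(1584.3, I)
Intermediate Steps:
Function('V')(M, A) = -1 (Function('V')(M, A) = Mul(Rational(-1, 2), 2) = -1)
Function('R')(h, H) = 0 (Function('R')(h, H) = Mul(Add(6, -6), Add(Pow(h, 2), Mul(H, h))) = Mul(0, Add(Pow(h, 2), Mul(H, h))) = 0)
Function('C')(X, b) = Mul(2, b)
Pow(Add(-2510868, Function('C')(Function('K')(Function('V')(3, 4), Function('R')(Function('G')(-5), -4)), 361)), Rational(1, 2)) = Pow(Add(-2510868, Mul(2, 361)), Rational(1, 2)) = Pow(Add(-2510868, 722), Rational(1, 2)) = Pow(-2510146, Rational(1, 2)) = Mul(I, Pow(2510146, Rational(1, 2)))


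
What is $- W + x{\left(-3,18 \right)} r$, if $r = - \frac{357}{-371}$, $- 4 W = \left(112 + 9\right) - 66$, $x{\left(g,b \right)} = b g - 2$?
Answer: $- \frac{8509}{212} \approx -40.137$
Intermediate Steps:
$x{\left(g,b \right)} = -2 + b g$
$W = - \frac{55}{4}$ ($W = - \frac{\left(112 + 9\right) - 66}{4} = - \frac{121 - 66}{4} = \left(- \frac{1}{4}\right) 55 = - \frac{55}{4} \approx -13.75$)
$r = \frac{51}{53}$ ($r = \left(-357\right) \left(- \frac{1}{371}\right) = \frac{51}{53} \approx 0.96226$)
$- W + x{\left(-3,18 \right)} r = \left(-1\right) \left(- \frac{55}{4}\right) + \left(-2 + 18 \left(-3\right)\right) \frac{51}{53} = \frac{55}{4} + \left(-2 - 54\right) \frac{51}{53} = \frac{55}{4} - \frac{2856}{53} = - \frac{8509}{212}$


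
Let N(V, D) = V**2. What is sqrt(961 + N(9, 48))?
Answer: sqrt(1042) ≈ 32.280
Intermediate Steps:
sqrt(961 + N(9, 48)) = sqrt(961 + 9**2) = sqrt(961 + 81) = sqrt(1042)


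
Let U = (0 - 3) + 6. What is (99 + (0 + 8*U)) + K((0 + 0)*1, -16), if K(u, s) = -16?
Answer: 107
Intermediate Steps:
U = 3 (U = -3 + 6 = 3)
(99 + (0 + 8*U)) + K((0 + 0)*1, -16) = (99 + (0 + 8*3)) - 16 = (99 + (0 + 24)) - 16 = (99 + 24) - 16 = 123 - 16 = 107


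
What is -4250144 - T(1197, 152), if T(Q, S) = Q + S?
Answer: -4251493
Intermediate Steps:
-4250144 - T(1197, 152) = -4250144 - (1197 + 152) = -4250144 - 1*1349 = -4250144 - 1349 = -4251493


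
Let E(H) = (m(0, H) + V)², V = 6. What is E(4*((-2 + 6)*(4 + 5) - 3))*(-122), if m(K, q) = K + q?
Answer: -2323368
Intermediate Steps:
E(H) = (6 + H)² (E(H) = ((0 + H) + 6)² = (H + 6)² = (6 + H)²)
E(4*((-2 + 6)*(4 + 5) - 3))*(-122) = (6 + 4*((-2 + 6)*(4 + 5) - 3))²*(-122) = (6 + 4*(4*9 - 3))²*(-122) = (6 + 4*(36 - 3))²*(-122) = (6 + 4*33)²*(-122) = (6 + 132)²*(-122) = 138²*(-122) = 19044*(-122) = -2323368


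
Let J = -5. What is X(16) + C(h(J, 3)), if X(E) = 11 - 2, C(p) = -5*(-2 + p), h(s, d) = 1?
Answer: 14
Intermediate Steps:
C(p) = 10 - 5*p
X(E) = 9
X(16) + C(h(J, 3)) = 9 + (10 - 5*1) = 9 + (10 - 5) = 9 + 5 = 14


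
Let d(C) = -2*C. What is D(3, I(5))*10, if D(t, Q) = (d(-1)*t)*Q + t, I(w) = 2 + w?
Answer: 450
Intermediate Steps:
D(t, Q) = t + 2*Q*t (D(t, Q) = ((-2*(-1))*t)*Q + t = (2*t)*Q + t = 2*Q*t + t = t + 2*Q*t)
D(3, I(5))*10 = (3*(1 + 2*(2 + 5)))*10 = (3*(1 + 2*7))*10 = (3*(1 + 14))*10 = (3*15)*10 = 45*10 = 450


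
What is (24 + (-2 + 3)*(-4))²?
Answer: 400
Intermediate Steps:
(24 + (-2 + 3)*(-4))² = (24 + 1*(-4))² = (24 - 4)² = 20² = 400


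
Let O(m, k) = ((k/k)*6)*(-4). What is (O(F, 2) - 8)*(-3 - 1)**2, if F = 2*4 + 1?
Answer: -512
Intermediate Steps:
F = 9 (F = 8 + 1 = 9)
O(m, k) = -24 (O(m, k) = (1*6)*(-4) = 6*(-4) = -24)
(O(F, 2) - 8)*(-3 - 1)**2 = (-24 - 8)*(-3 - 1)**2 = -32*(-4)**2 = -32*16 = -512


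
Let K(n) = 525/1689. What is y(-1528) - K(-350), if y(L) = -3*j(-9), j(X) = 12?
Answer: -20443/563 ≈ -36.311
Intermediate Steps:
K(n) = 175/563 (K(n) = 525*(1/1689) = 175/563)
y(L) = -36 (y(L) = -3*12 = -36)
y(-1528) - K(-350) = -36 - 1*175/563 = -36 - 175/563 = -20443/563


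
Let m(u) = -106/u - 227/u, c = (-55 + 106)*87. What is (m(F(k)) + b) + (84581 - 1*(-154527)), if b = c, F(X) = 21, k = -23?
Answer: 1704704/7 ≈ 2.4353e+5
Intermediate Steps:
c = 4437 (c = 51*87 = 4437)
m(u) = -333/u
b = 4437
(m(F(k)) + b) + (84581 - 1*(-154527)) = (-333/21 + 4437) + (84581 - 1*(-154527)) = (-333*1/21 + 4437) + (84581 + 154527) = (-111/7 + 4437) + 239108 = 30948/7 + 239108 = 1704704/7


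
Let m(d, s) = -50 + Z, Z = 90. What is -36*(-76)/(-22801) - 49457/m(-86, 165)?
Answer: -1127778497/912040 ≈ -1236.5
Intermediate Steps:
m(d, s) = 40 (m(d, s) = -50 + 90 = 40)
-36*(-76)/(-22801) - 49457/m(-86, 165) = -36*(-76)/(-22801) - 49457/40 = 2736*(-1/22801) - 49457*1/40 = -2736/22801 - 49457/40 = -1127778497/912040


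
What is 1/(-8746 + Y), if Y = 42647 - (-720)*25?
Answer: 1/51901 ≈ 1.9267e-5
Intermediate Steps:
Y = 60647 (Y = 42647 - 1*(-18000) = 42647 + 18000 = 60647)
1/(-8746 + Y) = 1/(-8746 + 60647) = 1/51901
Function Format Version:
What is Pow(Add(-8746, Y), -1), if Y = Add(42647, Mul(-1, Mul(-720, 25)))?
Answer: Rational(1, 51901) ≈ 1.9267e-5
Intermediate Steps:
Y = 60647 (Y = Add(42647, Mul(-1, -18000)) = Add(42647, 18000) = 60647)
Pow(Add(-8746, Y), -1) = Pow(Add(-8746, 60647), -1) = Pow(51901, -1) = Rational(1, 51901)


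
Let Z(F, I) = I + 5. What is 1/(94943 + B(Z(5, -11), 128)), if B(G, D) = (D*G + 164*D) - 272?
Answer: 1/114895 ≈ 8.7036e-6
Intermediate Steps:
Z(F, I) = 5 + I
B(G, D) = -272 + 164*D + D*G (B(G, D) = (164*D + D*G) - 272 = -272 + 164*D + D*G)
1/(94943 + B(Z(5, -11), 128)) = 1/(94943 + (-272 + 164*128 + 128*(5 - 11))) = 1/(94943 + (-272 + 20992 + 128*(-6))) = 1/(94943 + (-272 + 20992 - 768)) = 1/(94943 + 19952) = 1/114895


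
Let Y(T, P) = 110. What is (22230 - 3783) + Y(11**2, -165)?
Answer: 18557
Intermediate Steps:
(22230 - 3783) + Y(11**2, -165) = (22230 - 3783) + 110 = 18447 + 110 = 18557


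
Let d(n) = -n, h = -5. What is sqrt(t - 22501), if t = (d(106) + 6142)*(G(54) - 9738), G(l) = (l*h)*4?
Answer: I*sqrt(65319949) ≈ 8082.1*I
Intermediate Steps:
G(l) = -20*l (G(l) = (l*(-5))*4 = -5*l*4 = -20*l)
t = -65297448 (t = (-1*106 + 6142)*(-20*54 - 9738) = (-106 + 6142)*(-1080 - 9738) = 6036*(-10818) = -65297448)
sqrt(t - 22501) = sqrt(-65297448 - 22501) = sqrt(-65319949) = I*sqrt(65319949)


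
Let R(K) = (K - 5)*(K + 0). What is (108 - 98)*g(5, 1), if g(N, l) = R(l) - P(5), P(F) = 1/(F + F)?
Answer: -41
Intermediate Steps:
R(K) = K*(-5 + K) (R(K) = (-5 + K)*K = K*(-5 + K))
P(F) = 1/(2*F)
g(N, l) = -⅒ + l*(-5 + l) (g(N, l) = l*(-5 + l) - 1/(2*5) = l*(-5 + l) - 1*⅒ = l*(-5 + l) - ⅒ = -⅒ + l*(-5 + l))
(108 - 98)*g(5, 1) = (108 - 98)*(-⅒ + 1*(-5 + 1)) = 10*(-⅒ + 1*(-4)) = 10*(-⅒ - 4) = 10*(-41/10) = -41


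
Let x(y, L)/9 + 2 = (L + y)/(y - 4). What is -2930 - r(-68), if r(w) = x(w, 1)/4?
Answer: -93683/32 ≈ -2927.6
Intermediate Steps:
x(y, L) = -18 + 9*(L + y)/(-4 + y) (x(y, L) = -18 + 9*((L + y)/(y - 4)) = -18 + 9*((L + y)/(-4 + y)) = -18 + 9*(L + y)/(-4 + y))
r(w) = 9*(9 - w)/(4*(-4 + w)) (r(w) = (9*(8 + 1 - w)/(-4 + w))/4 = (9*(9 - w)/(-4 + w))*(¼) = 9*(9 - w)/(4*(-4 + w)))
-2930 - r(-68) = -2930 - 9*(9 - 1*(-68))/(4*(-4 - 68)) = -2930 - 9*(9 + 68)/(4*(-72)) = -2930 - 9*(-1)*77/(4*72) = -2930 - 1*(-77/32) = -2930 + 77/32 = -93683/32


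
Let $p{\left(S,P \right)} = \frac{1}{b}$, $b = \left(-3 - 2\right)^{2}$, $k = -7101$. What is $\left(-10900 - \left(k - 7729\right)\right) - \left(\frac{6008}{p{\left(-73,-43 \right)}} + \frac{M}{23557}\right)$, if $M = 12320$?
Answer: $- \frac{3445694710}{23557} \approx -1.4627 \cdot 10^{5}$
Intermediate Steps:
$b = 25$ ($b = \left(-5\right)^{2} = 25$)
$p{\left(S,P \right)} = \frac{1}{25}$
$\left(-10900 - \left(k - 7729\right)\right) - \left(\frac{6008}{p{\left(-73,-43 \right)}} + \frac{M}{23557}\right) = \left(-10900 - \left(-7101 - 7729\right)\right) - \left(6008 \frac{1}{\frac{1}{25}} + \frac{12320}{23557}\right) = \left(-10900 - \left(-7101 - 7729\right)\right) - \left(6008 \cdot 25 + 12320 \cdot \frac{1}{23557}\right) = \left(-10900 - -14830\right) - \left(150200 + \frac{12320}{23557}\right) = \left(-10900 + 14830\right) - \frac{3538273720}{23557} = 3930 - \frac{3538273720}{23557} = - \frac{3445694710}{23557}$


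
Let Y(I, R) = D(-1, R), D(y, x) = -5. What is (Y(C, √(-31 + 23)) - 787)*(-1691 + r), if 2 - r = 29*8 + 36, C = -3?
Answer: 1549944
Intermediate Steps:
Y(I, R) = -5
r = -266 (r = 2 - (29*8 + 36) = 2 - (232 + 36) = 2 - 1*268 = 2 - 268 = -266)
(Y(C, √(-31 + 23)) - 787)*(-1691 + r) = (-5 - 787)*(-1691 - 266) = -792*(-1957) = 1549944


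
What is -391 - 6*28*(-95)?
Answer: 15569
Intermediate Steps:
-391 - 6*28*(-95) = -391 - 168*(-95) = -391 + 15960 = 15569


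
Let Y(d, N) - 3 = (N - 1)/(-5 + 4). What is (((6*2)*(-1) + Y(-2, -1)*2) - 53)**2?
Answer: 3025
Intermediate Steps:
Y(d, N) = 4 - N (Y(d, N) = 3 + (N - 1)/(-5 + 4) = 3 + (-1 + N)/(-1) = 3 + (-1 + N)*(-1) = 3 + (1 - N) = 4 - N)
(((6*2)*(-1) + Y(-2, -1)*2) - 53)**2 = (((6*2)*(-1) + (4 - 1*(-1))*2) - 53)**2 = ((12*(-1) + (4 + 1)*2) - 53)**2 = ((-12 + 5*2) - 53)**2 = ((-12 + 10) - 53)**2 = (-2 - 53)**2 = (-55)**2 = 3025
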